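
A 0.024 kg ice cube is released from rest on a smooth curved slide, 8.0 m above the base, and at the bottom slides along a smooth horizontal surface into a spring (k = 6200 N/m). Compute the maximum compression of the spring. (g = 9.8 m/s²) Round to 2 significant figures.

At max compression the cube is momentarily at rest: mgh = ½kx²
x = √(2mgh/k) = √(2 × 0.024 × 9.8 × 8.0 / 6200) = 0.02464 m

x = 0.025 m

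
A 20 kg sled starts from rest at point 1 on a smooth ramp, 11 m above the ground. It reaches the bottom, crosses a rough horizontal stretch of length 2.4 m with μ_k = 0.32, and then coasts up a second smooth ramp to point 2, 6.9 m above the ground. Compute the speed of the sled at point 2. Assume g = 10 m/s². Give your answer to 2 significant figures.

Energy at 1: mgh₁ = (20)(10)(11) = 2200.0 J
Friction loss: W_f = μ_k mg d = 153.6 J
At 2: ½mv² + mgh₂ = mgh₁ − W_f
½mv² = 2200.0 − 153.6 − 1380.0 = 666.40 J
v = √(2 × 666.40/20) = 8.163 m/s

v = 8.2 m/s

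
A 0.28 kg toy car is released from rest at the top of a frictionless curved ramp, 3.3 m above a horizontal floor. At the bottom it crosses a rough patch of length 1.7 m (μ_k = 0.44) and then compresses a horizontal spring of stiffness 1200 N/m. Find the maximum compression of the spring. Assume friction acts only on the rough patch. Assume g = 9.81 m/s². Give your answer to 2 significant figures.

Initial energy: E₁ = mgh = (0.28)(9.81)(3.3) = 9.0644 J
Friction removes W_f = μ_k mg d = (0.44)(0.28)(9.81)(1.7) = 2.055 J
Energy reaching the spring: E = 9.0644 − 2.055 = 7.0098 J
At max compression ½kx² = E ⇒ x = √(2E/k) = √(2 × 7.0098/1200) = 0.1081 m

x = 0.11 m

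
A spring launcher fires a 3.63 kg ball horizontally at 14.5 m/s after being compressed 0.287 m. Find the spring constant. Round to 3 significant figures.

½kx² = ½mv²
k = mv²/x² = (3.63)(14.5)²/(0.287)² = 9266 N/m

k = 9270 N/m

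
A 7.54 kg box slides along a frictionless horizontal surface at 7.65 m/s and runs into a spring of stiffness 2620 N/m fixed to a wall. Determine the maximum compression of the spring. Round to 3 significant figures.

At max compression the box is momentarily at rest: ½mv² = ½kx²
x = v√(m/k) = 7.65 × √(7.54/2620) = 0.4104 m

x = 0.410 m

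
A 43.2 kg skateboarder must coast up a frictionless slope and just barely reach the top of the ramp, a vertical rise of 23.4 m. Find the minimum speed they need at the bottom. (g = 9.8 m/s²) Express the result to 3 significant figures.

v = 21.4 m/s

At the top they are momentarily at rest, so all KE converts to PE: ½mv² = mgh
v = √(2gh) = √(2 × 9.8 × 23.4) = 21.42 m/s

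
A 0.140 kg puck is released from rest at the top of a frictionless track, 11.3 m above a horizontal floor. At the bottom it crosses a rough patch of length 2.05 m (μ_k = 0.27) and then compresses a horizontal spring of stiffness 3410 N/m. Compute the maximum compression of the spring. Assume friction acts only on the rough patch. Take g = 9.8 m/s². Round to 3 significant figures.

x = 0.0930 m

Initial energy: E₁ = mgh = (0.140)(9.8)(11.3) = 15.504 J
Friction removes W_f = μ_k mg d = (0.27)(0.140)(9.8)(2.05) = 0.7594 J
Energy reaching the spring: E = 15.504 − 0.7594 = 14.744 J
At max compression ½kx² = E ⇒ x = √(2E/k) = √(2 × 14.744/3410) = 0.09299 m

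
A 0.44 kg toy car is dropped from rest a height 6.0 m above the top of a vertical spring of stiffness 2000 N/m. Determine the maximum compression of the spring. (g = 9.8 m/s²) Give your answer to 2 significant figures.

Let x be the compression. The total drop is H + x, and the car is instantaneously at rest at max compression, so energy conservation gives:
mg(H + x) = ½kx²
½(2000)x² − (0.44)(9.8)x − (0.44)(9.8)(6.0) = 0
1000x² − 4.312x − 25.87 = 0
x = [4.312 + √(18.59 + 103488)]/(2 × 1000) = 0.1630 m

x = 0.16 m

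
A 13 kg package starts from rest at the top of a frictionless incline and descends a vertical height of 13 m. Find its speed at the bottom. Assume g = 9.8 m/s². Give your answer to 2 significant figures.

Equating total energy at the two states: mgh = ½mv²
v = √(2gh) = √(2 × 9.8 × 13) = √254.80 = 15.96 m/s

v = 16 m/s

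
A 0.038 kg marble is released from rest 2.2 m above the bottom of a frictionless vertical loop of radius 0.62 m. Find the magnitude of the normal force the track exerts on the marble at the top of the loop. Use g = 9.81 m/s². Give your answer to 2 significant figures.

N = 0.78 N

Energy from release to top (height 2r): mgh = ½mv_top² + mg(2r)
v_top² = 2g(h − 2r) = 2(9.81)(2.2 − 1.240) = 18.835 m²/s²
At the top, both N and weight point toward the centre: N + mg = mv_top²/r
N = m(v_top²/r − g) = 0.038(18.835/0.62 − 9.81) = 0.7816 N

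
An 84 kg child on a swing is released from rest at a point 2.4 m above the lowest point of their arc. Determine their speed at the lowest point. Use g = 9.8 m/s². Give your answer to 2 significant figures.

Energy conservation between the two points: mgh = ½mv²
v = √(2gh) = √(2 × 9.8 × 2.4) = √47.040 = 6.859 m/s

v = 6.9 m/s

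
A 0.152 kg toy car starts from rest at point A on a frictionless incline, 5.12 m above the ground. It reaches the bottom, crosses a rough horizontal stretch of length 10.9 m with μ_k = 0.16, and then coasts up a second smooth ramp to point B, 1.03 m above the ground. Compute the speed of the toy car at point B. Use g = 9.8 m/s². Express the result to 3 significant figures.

v = 6.78 m/s

Energy at A: mgh₁ = (0.152)(9.8)(5.12) = 7.6268 J
Friction loss: W_f = μ_k mg d = 2.598 J
At B: ½mv² + mgh₂ = mgh₁ − W_f
½mv² = 7.6268 − 2.598 − 1.5343 = 3.4946 J
v = √(2 × 3.4946/0.152) = 6.781 m/s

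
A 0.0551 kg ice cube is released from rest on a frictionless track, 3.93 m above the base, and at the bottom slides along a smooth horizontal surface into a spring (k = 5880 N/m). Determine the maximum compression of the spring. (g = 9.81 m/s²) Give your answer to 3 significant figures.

Gravitational PE at the top equals spring PE at max compression: mgh = ½kx²
x = √(2mgh/k) = √(2 × 0.0551 × 9.81 × 3.93 / 5880) = 0.02688 m

x = 0.0269 m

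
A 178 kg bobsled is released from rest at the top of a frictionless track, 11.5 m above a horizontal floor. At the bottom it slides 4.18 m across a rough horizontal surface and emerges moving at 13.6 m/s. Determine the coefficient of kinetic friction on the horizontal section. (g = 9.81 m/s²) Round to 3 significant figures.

μ_k = 0.496

Applying the work–energy principle:
mgh = ½mv² + μ_k m g d
mgh = 20081 J; ½mv² = 16461 J
W_f = 20081 − 16461 = 3620 J
μ_k = W_f/(mg·d) = 3620/(1746 × 4.18) = 0.4959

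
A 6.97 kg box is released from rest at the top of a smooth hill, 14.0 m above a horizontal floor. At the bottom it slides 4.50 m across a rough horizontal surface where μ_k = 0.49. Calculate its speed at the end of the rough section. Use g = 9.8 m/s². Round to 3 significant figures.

v = 15.2 m/s

Energy at the top = energy at the end + work done against friction:
mgh = ½mv² + μ_k m g d
W_f = μ_k mg d = (0.49)(6.97)(9.8)(4.50) = 150.6 J
½mv² = mgh − W_f = 956.28 − 150.6 = 805.67 J
v = √(2 × 805.67/6.97) = 15.20 m/s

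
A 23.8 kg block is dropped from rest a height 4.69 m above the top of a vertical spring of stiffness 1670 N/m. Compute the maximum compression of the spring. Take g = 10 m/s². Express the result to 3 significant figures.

x = 1.31 m

Measuring PE from the top of the relaxed spring, at max compression the block has dropped H + x with zero KE, so:
mg(H + x) = ½kx²
½(1670)x² − (23.8)(10)x − (23.8)(10)(4.69) = 0
835.0x² − 238.0x − 1116 = 0
x = [238.0 + √(56644 + 3.7282e+06)]/(2 × 835.0) = 1.307 m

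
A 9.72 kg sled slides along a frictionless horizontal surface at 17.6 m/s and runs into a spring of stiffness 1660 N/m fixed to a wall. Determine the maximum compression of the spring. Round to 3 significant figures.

At max compression the sled is momentarily at rest: ½mv² = ½kx²
x = v√(m/k) = 17.6 × √(9.72/1660) = 1.347 m

x = 1.35 m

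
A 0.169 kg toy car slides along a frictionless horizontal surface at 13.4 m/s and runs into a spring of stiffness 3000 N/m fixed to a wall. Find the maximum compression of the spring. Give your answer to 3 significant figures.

Conservation of energy between contact and max compression: ½mv² = ½kx²
x = v√(m/k) = 13.4 × √(0.169/3000) = 0.1006 m

x = 0.101 m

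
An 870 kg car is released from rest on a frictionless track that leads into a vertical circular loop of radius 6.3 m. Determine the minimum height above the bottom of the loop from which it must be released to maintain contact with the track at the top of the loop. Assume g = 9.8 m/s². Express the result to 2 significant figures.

At the top, for minimum speed gravity alone supplies the centripetal force: mg = mv_top²/r ⇒ v_top² = gr = 61.74 m²/s²
Energy conservation from release height h to the top (height 2r): mgh = ½mv_top² + mg(2r)
h = v_top²/(2g) + 2r = r/2 + 2r = 5r/2 = 15.75 m

h = 16 m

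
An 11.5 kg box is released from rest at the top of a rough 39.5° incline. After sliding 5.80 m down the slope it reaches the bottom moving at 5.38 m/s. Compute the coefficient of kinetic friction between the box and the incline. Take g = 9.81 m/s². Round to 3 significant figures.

μ_k = 0.495

The energy dissipated by friction is the PE lost minus the KE gained:
mgL sinθ = 416.20 J; ½mv² = 166.43 J
W_f = 416.20 − 166.43 = 249.8 J
μ_k = W_f/(mg cosθ · L) = 249.8/(87.05 × 5.80) = 0.4947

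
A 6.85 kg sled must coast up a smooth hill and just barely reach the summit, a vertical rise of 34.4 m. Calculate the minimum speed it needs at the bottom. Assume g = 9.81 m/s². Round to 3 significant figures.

At the top it is momentarily at rest, so all KE converts to PE: ½mv² = mgh
v = √(2gh) = √(2 × 9.81 × 34.4) = 25.98 m/s

v = 26.0 m/s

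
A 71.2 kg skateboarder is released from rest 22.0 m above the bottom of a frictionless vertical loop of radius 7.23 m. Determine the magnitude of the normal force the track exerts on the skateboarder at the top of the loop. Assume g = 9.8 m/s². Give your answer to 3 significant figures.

Energy from release to top (height 2r): mgh = ½mv_top² + mg(2r)
v_top² = 2g(h − 2r) = 2(9.8)(22.0 − 14.46) = 147.78 m²/s²
At the top, both N and weight point toward the centre: N + mg = mv_top²/r
N = m(v_top²/r − g) = 71.2(147.78/7.23 − 9.8) = 757.6 N

N = 758 N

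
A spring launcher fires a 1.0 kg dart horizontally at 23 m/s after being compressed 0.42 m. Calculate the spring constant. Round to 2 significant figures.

Spring PE at full compression equals KE at release: ½kx² = ½mv²
k = mv²/x² = (1.0)(23)²/(0.42)² = 2999 N/m

k = 3000 N/m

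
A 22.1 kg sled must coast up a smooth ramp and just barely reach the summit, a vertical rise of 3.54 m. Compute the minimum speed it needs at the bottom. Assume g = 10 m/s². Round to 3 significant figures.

v = 8.41 m/s

At the top it is momentarily at rest, so all KE converts to PE: ½mv² = mgh
v = √(2gh) = √(2 × 10 × 3.54) = 8.414 m/s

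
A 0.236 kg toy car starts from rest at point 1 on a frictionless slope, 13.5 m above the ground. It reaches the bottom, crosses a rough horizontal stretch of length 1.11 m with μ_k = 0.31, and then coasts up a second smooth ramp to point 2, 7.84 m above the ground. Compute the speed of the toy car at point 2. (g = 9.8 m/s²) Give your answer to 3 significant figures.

v = 10.2 m/s

Energy at 1: mgh₁ = (0.236)(9.8)(13.5) = 31.223 J
Friction loss: W_f = μ_k mg d = 0.7958 J
At 2: ½mv² + mgh₂ = mgh₁ − W_f
½mv² = 31.223 − 0.7958 − 18.132 = 12.295 J
v = √(2 × 12.295/0.236) = 10.21 m/s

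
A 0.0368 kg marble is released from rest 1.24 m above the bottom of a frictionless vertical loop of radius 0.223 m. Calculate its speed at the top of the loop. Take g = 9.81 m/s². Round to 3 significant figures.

Energy conservation: mgh = ½mv_top² + mg(2r)
v_top² = 2g(h − 2r) = 2(9.81)(1.24 − 0.4460) = 15.58
v_top = 3.947 m/s

v = 3.95 m/s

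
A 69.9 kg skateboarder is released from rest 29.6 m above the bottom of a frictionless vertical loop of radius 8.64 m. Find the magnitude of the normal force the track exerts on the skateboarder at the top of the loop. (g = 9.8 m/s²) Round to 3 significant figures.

Energy from release to top (height 2r): mgh = ½mv_top² + mg(2r)
v_top² = 2g(h − 2r) = 2(9.8)(29.6 − 17.28) = 241.47 m²/s²
At the top, both N and weight point toward the centre: N + mg = mv_top²/r
N = m(v_top²/r − g) = 69.9(241.47/8.64 − 9.8) = 1269 N

N = 1270 N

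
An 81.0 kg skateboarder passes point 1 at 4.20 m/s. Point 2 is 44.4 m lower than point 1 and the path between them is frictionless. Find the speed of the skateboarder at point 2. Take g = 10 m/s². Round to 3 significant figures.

Mechanical energy is conserved (no friction): ½mv₀² + mgh = ½mv²
v² = v₀² + 2gh = (4.20)² + 2(10)(44.4) = 905.64
v = √905.64 = 30.09 m/s

v = 30.1 m/s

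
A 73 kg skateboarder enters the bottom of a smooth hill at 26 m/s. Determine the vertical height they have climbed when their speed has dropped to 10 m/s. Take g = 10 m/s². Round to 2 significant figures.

Conservation of energy: ½mv₁² = ½mv₂² + mgh
h = (v₁² − v₂²)/(2g) = (26² − 10²)/(2 × 10) = 28.80 m

h = 29 m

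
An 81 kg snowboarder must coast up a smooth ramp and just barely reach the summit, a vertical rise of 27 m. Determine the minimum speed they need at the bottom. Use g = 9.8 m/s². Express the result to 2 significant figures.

v = 23 m/s

At the top they are momentarily at rest, so all KE converts to PE: ½mv² = mgh
v = √(2gh) = √(2 × 9.8 × 27) = 23.00 m/s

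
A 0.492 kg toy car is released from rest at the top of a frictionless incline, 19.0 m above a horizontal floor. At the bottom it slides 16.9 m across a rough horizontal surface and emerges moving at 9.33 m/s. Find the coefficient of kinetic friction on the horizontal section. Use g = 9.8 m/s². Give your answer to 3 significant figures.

Energy bookkeeping (friction removes W_f = μ_k N d):
mgh = ½mv² + μ_k m g d
mgh = 91.610 J; ½mv² = 21.414 J
W_f = 91.610 − 21.414 = 70.20 J
μ_k = W_f/(mg·d) = 70.20/(4.822 × 16.9) = 0.8615

μ_k = 0.861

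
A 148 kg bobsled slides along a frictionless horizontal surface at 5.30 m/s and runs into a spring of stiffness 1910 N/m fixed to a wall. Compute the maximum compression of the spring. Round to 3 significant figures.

At max compression the bobsled is momentarily at rest: ½mv² = ½kx²
x = v√(m/k) = 5.30 × √(148/1910) = 1.475 m

x = 1.48 m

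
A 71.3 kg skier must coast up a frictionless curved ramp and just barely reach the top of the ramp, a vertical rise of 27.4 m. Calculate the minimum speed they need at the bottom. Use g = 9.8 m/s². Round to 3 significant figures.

v = 23.2 m/s

At the top they are momentarily at rest, so all KE converts to PE: ½mv² = mgh
v = √(2gh) = √(2 × 9.8 × 27.4) = 23.17 m/s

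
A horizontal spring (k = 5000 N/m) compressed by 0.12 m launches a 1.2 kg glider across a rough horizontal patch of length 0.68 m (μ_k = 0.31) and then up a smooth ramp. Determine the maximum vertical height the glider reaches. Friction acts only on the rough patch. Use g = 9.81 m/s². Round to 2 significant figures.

h = 2.8 m

Spring energy: E₀ = ½kx² = ½(5000)(0.12)² = 36.000 J
Friction: W_f = μ_k mg d = (0.31)(1.2)(9.81)(0.68) = 2.482 J
Energy at base of ramp: E = 36.000 − 2.482 = 33.518 J
At max height all remaining energy is PE: mgh = E ⇒ h = E/(mg) = 33.518/(1.2 × 9.81) = 2.847 m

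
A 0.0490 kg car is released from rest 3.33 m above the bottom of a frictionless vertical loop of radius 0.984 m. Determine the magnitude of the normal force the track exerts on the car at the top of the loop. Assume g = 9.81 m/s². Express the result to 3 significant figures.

Energy from release to top (height 2r): mgh = ½mv_top² + mg(2r)
v_top² = 2g(h − 2r) = 2(9.81)(3.33 − 1.968) = 26.722 m²/s²
At the top, both N and weight point toward the centre: N + mg = mv_top²/r
N = m(v_top²/r − g) = 0.0490(26.722/0.984 − 9.81) = 0.8500 N

N = 0.850 N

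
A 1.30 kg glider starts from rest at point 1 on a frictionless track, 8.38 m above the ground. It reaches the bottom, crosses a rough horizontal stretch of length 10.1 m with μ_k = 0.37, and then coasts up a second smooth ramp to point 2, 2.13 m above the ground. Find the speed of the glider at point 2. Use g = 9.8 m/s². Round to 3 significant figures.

v = 7.02 m/s

Energy at 1: mgh₁ = (1.30)(9.8)(8.38) = 106.76 J
Friction loss: W_f = μ_k mg d = 47.61 J
At 2: ½mv² + mgh₂ = mgh₁ − W_f
½mv² = 106.76 − 47.61 − 27.136 = 32.016 J
v = √(2 × 32.016/1.30) = 7.018 m/s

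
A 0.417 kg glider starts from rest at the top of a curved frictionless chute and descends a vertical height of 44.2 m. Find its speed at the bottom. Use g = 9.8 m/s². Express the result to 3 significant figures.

v = 29.4 m/s

By conservation of mechanical energy, mgh = ½mv²
v = √(2gh) = √(2 × 9.8 × 44.2) = √866.32 = 29.43 m/s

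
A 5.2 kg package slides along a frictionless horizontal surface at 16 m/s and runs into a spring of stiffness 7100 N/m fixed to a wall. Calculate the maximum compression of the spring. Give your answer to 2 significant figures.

x = 0.43 m

At max compression the package is momentarily at rest: ½mv² = ½kx²
x = v√(m/k) = 16 × √(5.2/7100) = 0.4330 m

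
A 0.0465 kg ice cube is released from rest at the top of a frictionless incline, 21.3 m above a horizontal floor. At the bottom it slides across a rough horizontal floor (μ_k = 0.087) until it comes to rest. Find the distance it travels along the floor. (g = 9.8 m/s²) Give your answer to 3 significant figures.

d = 245 m

Energy bookkeeping (friction removes W_f = μ_k N d):
At rest all PE has been dissipated by friction: mgh = μ_k m g d
d = h/μ_k = 21.3/0.087 = 244.8 m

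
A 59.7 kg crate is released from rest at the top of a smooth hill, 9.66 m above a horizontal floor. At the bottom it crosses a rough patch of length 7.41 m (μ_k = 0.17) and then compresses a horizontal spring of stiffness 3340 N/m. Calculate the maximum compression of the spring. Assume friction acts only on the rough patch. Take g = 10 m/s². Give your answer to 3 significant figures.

x = 1.73 m

Initial energy: E₁ = mgh = (59.7)(10)(9.66) = 5767.0 J
Friction removes W_f = μ_k mg d = (0.17)(59.7)(10)(7.41) = 752.0 J
Energy reaching the spring: E = 5767.0 − 752.0 = 5015.0 J
At max compression ½kx² = E ⇒ x = √(2E/k) = √(2 × 5015.0/3340) = 1.733 m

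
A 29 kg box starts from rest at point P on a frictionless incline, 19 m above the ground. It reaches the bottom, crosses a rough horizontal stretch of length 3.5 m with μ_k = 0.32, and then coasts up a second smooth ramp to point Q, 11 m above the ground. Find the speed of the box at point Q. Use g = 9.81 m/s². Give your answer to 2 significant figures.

v = 12 m/s

Energy at P: mgh₁ = (29)(9.81)(19) = 5405.3 J
Friction loss: W_f = μ_k mg d = 318.6 J
At Q: ½mv² + mgh₂ = mgh₁ − W_f
½mv² = 5405.3 − 318.6 − 3129.4 = 1957.3 J
v = √(2 × 1957.3/29) = 11.62 m/s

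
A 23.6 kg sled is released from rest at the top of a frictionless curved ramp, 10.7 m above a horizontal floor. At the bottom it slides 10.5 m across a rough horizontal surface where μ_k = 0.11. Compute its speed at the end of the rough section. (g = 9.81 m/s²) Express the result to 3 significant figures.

Energy at the top = energy at the end + work done against friction:
mgh = ½mv² + μ_k m g d
W_f = μ_k mg d = (0.11)(23.6)(9.81)(10.5) = 267.4 J
½mv² = mgh − W_f = 2477.2 − 267.4 = 2209.8 J
v = √(2 × 2209.8/23.6) = 13.68 m/s

v = 13.7 m/s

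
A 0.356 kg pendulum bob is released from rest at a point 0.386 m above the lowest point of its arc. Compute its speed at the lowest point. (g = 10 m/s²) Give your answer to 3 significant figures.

Energy conservation between the two points: mgh = ½mv²
v = √(2gh) = √(2 × 10 × 0.386) = √7.7200 = 2.778 m/s

v = 2.78 m/s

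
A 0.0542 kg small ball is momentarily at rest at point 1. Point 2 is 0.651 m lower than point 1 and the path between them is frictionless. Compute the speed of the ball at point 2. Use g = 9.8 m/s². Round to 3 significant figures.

Energy conservation between the two points: mgh = ½mv²
v = √(2gh) = √(2 × 9.8 × 0.651) = √12.760 = 3.572 m/s

v = 3.57 m/s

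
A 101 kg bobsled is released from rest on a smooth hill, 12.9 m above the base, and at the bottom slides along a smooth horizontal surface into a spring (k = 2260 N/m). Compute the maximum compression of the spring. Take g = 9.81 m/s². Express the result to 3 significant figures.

Gravitational PE at the top equals spring PE at max compression: mgh = ½kx²
x = √(2mgh/k) = √(2 × 101 × 9.81 × 12.9 / 2260) = 3.363 m

x = 3.36 m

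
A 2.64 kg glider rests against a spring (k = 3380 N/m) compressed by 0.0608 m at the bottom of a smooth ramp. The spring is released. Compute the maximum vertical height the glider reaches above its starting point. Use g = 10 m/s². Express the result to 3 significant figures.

At maximum height the glider is at rest, so ½kx² = mgh
h = kx²/(2mg) = (3380)(0.0608)²/(2 × 2.64 × 10) = 0.2366 m

h = 0.237 m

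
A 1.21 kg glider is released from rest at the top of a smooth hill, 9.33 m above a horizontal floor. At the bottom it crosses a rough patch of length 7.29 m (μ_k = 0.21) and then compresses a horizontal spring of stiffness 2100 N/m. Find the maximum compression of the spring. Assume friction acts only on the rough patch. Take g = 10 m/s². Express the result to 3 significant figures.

Initial energy: E₁ = mgh = (1.21)(10)(9.33) = 112.89 J
Friction removes W_f = μ_k mg d = (0.21)(1.21)(10)(7.29) = 18.52 J
Energy reaching the spring: E = 112.89 − 18.52 = 94.369 J
At max compression ½kx² = E ⇒ x = √(2E/k) = √(2 × 94.369/2100) = 0.2998 m

x = 0.300 m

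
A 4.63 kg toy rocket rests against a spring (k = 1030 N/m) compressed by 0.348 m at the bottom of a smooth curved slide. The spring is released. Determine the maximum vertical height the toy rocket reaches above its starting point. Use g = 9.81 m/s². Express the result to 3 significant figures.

Energy conservation from release to the highest point: ½kx² = mgh
h = kx²/(2mg) = (1030)(0.348)²/(2 × 4.63 × 9.81) = 1.373 m

h = 1.37 m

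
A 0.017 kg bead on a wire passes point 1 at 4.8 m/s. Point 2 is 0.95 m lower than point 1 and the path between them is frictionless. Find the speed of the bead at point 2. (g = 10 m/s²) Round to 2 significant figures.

v = 6.5 m/s

Energy conservation between the two points: ½mv₀² + mgh = ½mv²
v² = v₀² + 2gh = (4.8)² + 2(10)(0.95) = 42.040
v = √42.040 = 6.484 m/s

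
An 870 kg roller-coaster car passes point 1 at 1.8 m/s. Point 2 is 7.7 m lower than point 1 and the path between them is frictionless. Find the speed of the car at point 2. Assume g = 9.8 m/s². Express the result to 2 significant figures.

v = 12 m/s

Mechanical energy is conserved (no friction): ½mv₀² + mgh = ½mv²
The mass cancels from both sides.
v² = v₀² + 2gh = (1.8)² + 2(9.8)(7.7) = 154.16
v = √154.16 = 12.42 m/s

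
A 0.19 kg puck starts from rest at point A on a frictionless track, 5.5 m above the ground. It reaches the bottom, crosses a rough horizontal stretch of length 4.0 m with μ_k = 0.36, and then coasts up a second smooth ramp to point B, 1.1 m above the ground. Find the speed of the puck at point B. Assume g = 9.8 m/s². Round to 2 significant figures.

Energy at A: mgh₁ = (0.19)(9.8)(5.5) = 10.241 J
Friction loss: W_f = μ_k mg d = 2.681 J
At B: ½mv² + mgh₂ = mgh₁ − W_f
½mv² = 10.241 − 2.681 − 2.0482 = 5.5115 J
v = √(2 × 5.5115/0.19) = 7.617 m/s

v = 7.6 m/s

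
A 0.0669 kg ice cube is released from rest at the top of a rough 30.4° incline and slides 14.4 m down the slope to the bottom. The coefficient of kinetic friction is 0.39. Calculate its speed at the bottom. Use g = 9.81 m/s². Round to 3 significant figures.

Taking the bottom as reference, mgh = ½mv² + μ_k N L with h = L sinθ, N = mg cosθ:
mgh = mgL sinθ = (0.0669)(9.81)(14.4)sin30.4° = 4.7823 J
W_f = μ_k mg cosθ · L = (0.39)(0.0669)(9.81)cos30.4°·14.4 = 3.179 J
½mv² = 4.7823 − 3.179 = 1.6033 J
v = √(2 × 1.6033/0.0669) = 6.923 m/s

v = 6.92 m/s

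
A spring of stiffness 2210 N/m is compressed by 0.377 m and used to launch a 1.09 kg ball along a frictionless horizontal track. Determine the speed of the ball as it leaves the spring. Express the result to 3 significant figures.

v = 17.0 m/s

Spring PE converts entirely to kinetic energy: ½kx² = ½mv²
v = x√(k/m) = 0.377 × √(2210/1.09) = 16.98 m/s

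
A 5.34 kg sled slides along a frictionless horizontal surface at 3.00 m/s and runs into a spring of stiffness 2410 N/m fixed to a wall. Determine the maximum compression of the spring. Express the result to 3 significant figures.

Conservation of energy between contact and max compression: ½mv² = ½kx²
x = v√(m/k) = 3.00 × √(5.34/2410) = 0.1412 m

x = 0.141 m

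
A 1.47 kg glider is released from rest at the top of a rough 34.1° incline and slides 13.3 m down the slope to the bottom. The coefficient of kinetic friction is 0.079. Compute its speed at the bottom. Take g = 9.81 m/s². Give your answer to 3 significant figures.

Taking the bottom as reference, mgh = ½mv² + μ_k N L with h = L sinθ, N = mg cosθ:
mgh = mgL sinθ = (1.47)(9.81)(13.3)sin34.1° = 107.53 J
W_f = μ_k mg cosθ · L = (0.079)(1.47)(9.81)cos34.1°·13.3 = 12.55 J
½mv² = 107.53 − 12.55 = 94.981 J
v = √(2 × 94.981/1.47) = 11.37 m/s

v = 11.4 m/s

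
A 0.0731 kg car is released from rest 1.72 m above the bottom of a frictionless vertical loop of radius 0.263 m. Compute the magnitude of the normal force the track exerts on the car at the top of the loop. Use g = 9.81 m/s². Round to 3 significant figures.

N = 5.79 N

Energy from release to top (height 2r): mgh = ½mv_top² + mg(2r)
v_top² = 2g(h − 2r) = 2(9.81)(1.72 − 0.5260) = 23.426 m²/s²
At the top, both N and weight point toward the centre: N + mg = mv_top²/r
N = m(v_top²/r − g) = 0.0731(23.426/0.263 − 9.81) = 5.794 N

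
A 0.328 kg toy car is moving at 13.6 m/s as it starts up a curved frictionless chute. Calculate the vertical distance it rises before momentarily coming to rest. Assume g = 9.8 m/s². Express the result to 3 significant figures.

h = 9.44 m

By energy conservation, ½mv² = mgh
h = v²/(2g) = 13.6²/(2 × 9.8) = 9.437 m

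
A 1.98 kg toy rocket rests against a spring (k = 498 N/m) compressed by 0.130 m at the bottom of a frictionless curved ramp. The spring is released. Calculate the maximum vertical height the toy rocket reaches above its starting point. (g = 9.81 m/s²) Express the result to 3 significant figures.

All spring PE becomes gravitational PE at the highest point: ½kx² = mgh
h = kx²/(2mg) = (498)(0.130)²/(2 × 1.98 × 9.81) = 0.2166 m

h = 0.217 m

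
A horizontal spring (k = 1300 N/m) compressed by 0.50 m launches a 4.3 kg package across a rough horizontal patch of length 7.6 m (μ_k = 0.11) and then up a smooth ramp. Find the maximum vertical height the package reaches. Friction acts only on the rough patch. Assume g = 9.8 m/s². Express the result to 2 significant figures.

Spring energy: E₀ = ½kx² = ½(1300)(0.50)² = 162.50 J
Friction: W_f = μ_k mg d = (0.11)(4.3)(9.8)(7.6) = 35.23 J
Energy at base of ramp: E = 162.50 − 35.23 = 127.27 J
At max height all remaining energy is PE: mgh = E ⇒ h = E/(mg) = 127.27/(4.3 × 9.8) = 3.020 m

h = 3.0 m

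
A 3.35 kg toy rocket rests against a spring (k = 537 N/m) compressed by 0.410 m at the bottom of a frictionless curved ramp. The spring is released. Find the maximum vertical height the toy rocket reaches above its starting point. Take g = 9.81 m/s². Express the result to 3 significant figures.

Energy conservation from release to the highest point: ½kx² = mgh
h = kx²/(2mg) = (537)(0.410)²/(2 × 3.35 × 9.81) = 1.373 m

h = 1.37 m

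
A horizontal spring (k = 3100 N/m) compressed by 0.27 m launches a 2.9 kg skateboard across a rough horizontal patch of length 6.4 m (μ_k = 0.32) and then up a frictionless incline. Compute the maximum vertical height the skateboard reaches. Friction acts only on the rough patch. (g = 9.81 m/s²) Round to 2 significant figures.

h = 1.9 m

Spring energy: E₀ = ½kx² = ½(3100)(0.27)² = 113.00 J
Friction: W_f = μ_k mg d = (0.32)(2.9)(9.81)(6.4) = 58.26 J
Energy at base of ramp: E = 113.00 − 58.26 = 54.731 J
At max height all remaining energy is PE: mgh = E ⇒ h = E/(mg) = 54.731/(2.9 × 9.81) = 1.924 m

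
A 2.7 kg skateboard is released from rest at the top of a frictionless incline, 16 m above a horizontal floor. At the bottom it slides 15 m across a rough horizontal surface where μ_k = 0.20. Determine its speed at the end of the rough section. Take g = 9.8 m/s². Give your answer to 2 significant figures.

Applying the work–energy principle:
mgh = ½mv² + μ_k m g d
W_f = μ_k mg d = (0.20)(2.7)(9.8)(15) = 79.38 J
½mv² = mgh − W_f = 423.36 − 79.38 = 343.98 J
v = √(2 × 343.98/2.7) = 15.96 m/s

v = 16 m/s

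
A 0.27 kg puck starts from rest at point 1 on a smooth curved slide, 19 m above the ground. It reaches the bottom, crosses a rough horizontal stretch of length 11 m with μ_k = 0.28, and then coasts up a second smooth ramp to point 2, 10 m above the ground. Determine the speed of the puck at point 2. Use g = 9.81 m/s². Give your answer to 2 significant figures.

v = 11 m/s

Energy at 1: mgh₁ = (0.27)(9.81)(19) = 50.325 J
Friction loss: W_f = μ_k mg d = 8.158 J
At 2: ½mv² + mgh₂ = mgh₁ − W_f
½mv² = 50.325 − 8.158 − 26.487 = 15.680 J
v = √(2 × 15.680/0.27) = 10.78 m/s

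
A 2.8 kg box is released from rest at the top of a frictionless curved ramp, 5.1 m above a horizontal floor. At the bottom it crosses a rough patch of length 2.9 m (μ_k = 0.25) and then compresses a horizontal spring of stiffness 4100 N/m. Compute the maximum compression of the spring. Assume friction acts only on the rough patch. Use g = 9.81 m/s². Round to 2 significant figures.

Initial energy: E₁ = mgh = (2.8)(9.81)(5.1) = 140.09 J
Friction removes W_f = μ_k mg d = (0.25)(2.8)(9.81)(2.9) = 19.91 J
Energy reaching the spring: E = 140.09 − 19.91 = 120.17 J
At max compression ½kx² = E ⇒ x = √(2E/k) = √(2 × 120.17/4100) = 0.2421 m

x = 0.24 m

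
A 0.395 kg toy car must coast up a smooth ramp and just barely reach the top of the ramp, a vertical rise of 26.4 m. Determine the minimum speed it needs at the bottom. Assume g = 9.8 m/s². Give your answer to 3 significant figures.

At the top it is momentarily at rest, so all KE converts to PE: ½mv² = mgh
v = √(2gh) = √(2 × 9.8 × 26.4) = 22.75 m/s

v = 22.7 m/s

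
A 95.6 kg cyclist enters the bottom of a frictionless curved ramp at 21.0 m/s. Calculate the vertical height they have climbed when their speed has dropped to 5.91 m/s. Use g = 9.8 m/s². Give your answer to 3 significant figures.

Conservation of energy: ½mv₁² = ½mv₂² + mgh
h = (v₁² − v₂²)/(2g) = (21.0² − 5.91²)/(2 × 9.8) = 20.72 m

h = 20.7 m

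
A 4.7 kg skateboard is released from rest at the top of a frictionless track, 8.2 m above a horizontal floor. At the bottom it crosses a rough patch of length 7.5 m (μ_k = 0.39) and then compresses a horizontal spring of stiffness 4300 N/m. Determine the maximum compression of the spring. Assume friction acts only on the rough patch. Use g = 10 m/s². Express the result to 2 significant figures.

x = 0.34 m

Initial energy: E₁ = mgh = (4.7)(10)(8.2) = 385.40 J
Friction removes W_f = μ_k mg d = (0.39)(4.7)(10)(7.5) = 137.5 J
Energy reaching the spring: E = 385.40 − 137.5 = 247.92 J
At max compression ½kx² = E ⇒ x = √(2E/k) = √(2 × 247.92/4300) = 0.3396 m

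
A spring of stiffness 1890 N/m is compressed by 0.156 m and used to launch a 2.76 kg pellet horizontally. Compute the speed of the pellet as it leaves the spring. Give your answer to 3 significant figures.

v = 4.08 m/s

Spring PE converts entirely to kinetic energy: ½kx² = ½mv²
v = x√(k/m) = 0.156 × √(1890/2.76) = 4.082 m/s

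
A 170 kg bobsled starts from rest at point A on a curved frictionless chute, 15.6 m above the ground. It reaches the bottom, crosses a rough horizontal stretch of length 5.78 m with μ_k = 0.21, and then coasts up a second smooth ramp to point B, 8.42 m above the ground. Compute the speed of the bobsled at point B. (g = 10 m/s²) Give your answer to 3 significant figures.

Energy at A: mgh₁ = (170)(10)(15.6) = 26520 J
Friction loss: W_f = μ_k mg d = 2063 J
At B: ½mv² + mgh₂ = mgh₁ − W_f
½mv² = 26520 − 2063 − 14314 = 10143 J
v = √(2 × 10143/170) = 10.92 m/s

v = 10.9 m/s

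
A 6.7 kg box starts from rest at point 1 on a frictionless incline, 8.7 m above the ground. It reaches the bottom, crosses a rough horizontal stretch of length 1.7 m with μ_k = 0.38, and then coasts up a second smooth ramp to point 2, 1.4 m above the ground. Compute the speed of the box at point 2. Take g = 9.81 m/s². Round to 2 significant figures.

v = 11 m/s

Energy at 1: mgh₁ = (6.7)(9.81)(8.7) = 571.82 J
Friction loss: W_f = μ_k mg d = 42.46 J
At 2: ½mv² + mgh₂ = mgh₁ − W_f
½mv² = 571.82 − 42.46 − 92.018 = 437.35 J
v = √(2 × 437.35/6.7) = 11.43 m/s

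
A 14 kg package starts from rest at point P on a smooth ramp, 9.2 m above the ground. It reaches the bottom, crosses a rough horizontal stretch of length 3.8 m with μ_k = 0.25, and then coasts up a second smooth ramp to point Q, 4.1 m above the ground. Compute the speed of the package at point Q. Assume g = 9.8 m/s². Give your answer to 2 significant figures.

v = 9.0 m/s

Energy at P: mgh₁ = (14)(9.8)(9.2) = 1262.2 J
Friction loss: W_f = μ_k mg d = 130.3 J
At Q: ½mv² + mgh₂ = mgh₁ − W_f
½mv² = 1262.2 − 130.3 − 562.52 = 569.38 J
v = √(2 × 569.38/14) = 9.019 m/s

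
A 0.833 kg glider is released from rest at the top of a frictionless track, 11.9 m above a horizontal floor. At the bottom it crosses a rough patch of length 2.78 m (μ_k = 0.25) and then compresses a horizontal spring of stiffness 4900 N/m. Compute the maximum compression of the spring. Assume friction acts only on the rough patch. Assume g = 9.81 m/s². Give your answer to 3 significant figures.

Initial energy: E₁ = mgh = (0.833)(9.81)(11.9) = 97.244 J
Friction removes W_f = μ_k mg d = (0.25)(0.833)(9.81)(2.78) = 5.679 J
Energy reaching the spring: E = 97.244 − 5.679 = 91.564 J
At max compression ½kx² = E ⇒ x = √(2E/k) = √(2 × 91.564/4900) = 0.1933 m

x = 0.193 m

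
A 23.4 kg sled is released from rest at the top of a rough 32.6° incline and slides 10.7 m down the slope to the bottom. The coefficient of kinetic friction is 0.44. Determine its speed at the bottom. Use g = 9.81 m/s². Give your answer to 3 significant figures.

v = 5.94 m/s

Work–energy: mg(L sinθ) − μ_k(mg cosθ)L = ½mv²
mgh = mgL sinθ = (23.4)(9.81)(10.7)sin32.6° = 1323.3 J
W_f = μ_k mg cosθ · L = (0.44)(23.4)(9.81)cos32.6°·10.7 = 910.5 J
½mv² = 1323.3 − 910.5 = 412.87 J
v = √(2 × 412.87/23.4) = 5.940 m/s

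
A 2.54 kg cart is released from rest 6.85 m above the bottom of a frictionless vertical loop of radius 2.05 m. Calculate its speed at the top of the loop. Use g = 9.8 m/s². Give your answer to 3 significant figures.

Energy conservation: mgh = ½mv_top² + mg(2r)
v_top² = 2g(h − 2r) = 2(9.8)(6.85 − 4.100) = 53.90
v_top = 7.342 m/s

v = 7.34 m/s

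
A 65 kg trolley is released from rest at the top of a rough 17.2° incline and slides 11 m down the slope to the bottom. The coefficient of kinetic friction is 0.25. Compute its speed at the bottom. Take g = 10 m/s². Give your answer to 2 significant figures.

v = 3.5 m/s

Taking the bottom as reference, mgh = ½mv² + μ_k N L with h = L sinθ, N = mg cosθ:
mgh = mgL sinθ = (65)(10)(11)sin17.2° = 2114.3 J
W_f = μ_k mg cosθ · L = (0.25)(65)(10)cos17.2°·11 = 1708 J
½mv² = 2114.3 − 1708 = 406.75 J
v = √(2 × 406.75/65) = 3.538 m/s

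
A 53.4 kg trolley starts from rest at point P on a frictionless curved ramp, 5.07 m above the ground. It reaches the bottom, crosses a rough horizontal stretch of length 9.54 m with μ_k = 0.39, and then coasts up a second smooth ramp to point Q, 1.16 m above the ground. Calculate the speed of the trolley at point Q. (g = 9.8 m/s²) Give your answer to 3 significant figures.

Energy at P: mgh₁ = (53.4)(9.8)(5.07) = 2653.2 J
Friction loss: W_f = μ_k mg d = 1947 J
At Q: ½mv² + mgh₂ = mgh₁ − W_f
½mv² = 2653.2 − 1947 − 607.05 = 99.117 J
v = √(2 × 99.117/53.4) = 1.927 m/s

v = 1.93 m/s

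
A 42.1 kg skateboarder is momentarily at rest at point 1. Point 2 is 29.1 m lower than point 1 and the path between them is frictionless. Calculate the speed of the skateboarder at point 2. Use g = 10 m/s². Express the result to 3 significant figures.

Energy conservation between the two points: mgh = ½mv²
The mass cancels from both sides.
v = √(2gh) = √(2 × 10 × 29.1) = √582.00 = 24.12 m/s

v = 24.1 m/s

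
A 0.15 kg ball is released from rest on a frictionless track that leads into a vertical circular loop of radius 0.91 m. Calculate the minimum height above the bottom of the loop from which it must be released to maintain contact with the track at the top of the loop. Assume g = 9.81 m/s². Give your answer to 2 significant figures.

h = 2.3 m

At the top, for minimum speed gravity alone supplies the centripetal force: mg = mv_top²/r ⇒ v_top² = gr = 8.927 m²/s²
Energy conservation from release height h to the top (height 2r): mgh = ½mv_top² + mg(2r)
h = v_top²/(2g) + 2r = r/2 + 2r = 5r/2 = 2.275 m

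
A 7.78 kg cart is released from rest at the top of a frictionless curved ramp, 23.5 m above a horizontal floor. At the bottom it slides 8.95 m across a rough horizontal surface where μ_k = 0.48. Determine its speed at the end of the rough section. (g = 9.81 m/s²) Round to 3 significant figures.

v = 19.4 m/s

Energy at the top = energy at the end + work done against friction:
mgh = ½mv² + μ_k m g d
W_f = μ_k mg d = (0.48)(7.78)(9.81)(8.95) = 327.9 J
½mv² = mgh − W_f = 1793.6 − 327.9 = 1465.7 J
v = √(2 × 1465.7/7.78) = 19.41 m/s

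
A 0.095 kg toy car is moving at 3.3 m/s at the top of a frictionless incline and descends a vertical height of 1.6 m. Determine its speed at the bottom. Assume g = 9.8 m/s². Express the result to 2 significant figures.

By conservation of mechanical energy, ½mv₀² + mgh = ½mv²
v² = v₀² + 2gh = (3.3)² + 2(9.8)(1.6) = 42.250
v = √42.250 = 6.500 m/s

v = 6.5 m/s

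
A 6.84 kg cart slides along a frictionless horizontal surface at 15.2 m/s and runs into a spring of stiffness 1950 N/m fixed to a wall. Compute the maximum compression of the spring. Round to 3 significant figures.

x = 0.900 m

At max compression the cart is momentarily at rest: ½mv² = ½kx²
x = v√(m/k) = 15.2 × √(6.84/1950) = 0.9002 m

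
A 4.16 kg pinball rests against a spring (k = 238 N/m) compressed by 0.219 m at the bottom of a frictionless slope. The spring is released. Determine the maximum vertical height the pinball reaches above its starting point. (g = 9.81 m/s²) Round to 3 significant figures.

h = 0.140 m

All spring PE becomes gravitational PE at the highest point: ½kx² = mgh
h = kx²/(2mg) = (238)(0.219)²/(2 × 4.16 × 9.81) = 0.1399 m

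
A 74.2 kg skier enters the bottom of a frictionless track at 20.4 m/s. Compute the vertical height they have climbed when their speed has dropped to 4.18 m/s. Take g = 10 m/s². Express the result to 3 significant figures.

Conservation of energy: ½mv₁² = ½mv₂² + mgh
h = (v₁² − v₂²)/(2g) = (20.4² − 4.18²)/(2 × 10) = 19.93 m

h = 19.9 m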